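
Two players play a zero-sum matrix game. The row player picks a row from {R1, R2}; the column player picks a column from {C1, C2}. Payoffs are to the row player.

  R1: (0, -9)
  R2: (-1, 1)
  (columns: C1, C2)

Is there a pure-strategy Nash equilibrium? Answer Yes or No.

Row minima: R1 → -9, R2 → -1; maximin = -1.
Column maxima: C1 → 0, C2 → 1; minimax = 0.
-1 ≠ 0, so no pure-strategy equilibrium exists.

No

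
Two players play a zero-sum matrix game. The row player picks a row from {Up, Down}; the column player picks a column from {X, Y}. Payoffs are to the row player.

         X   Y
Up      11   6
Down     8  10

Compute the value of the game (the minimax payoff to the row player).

62/7

Row minima: Up → 6, Down → 8; maximin = 8.
Column maxima: X → 11, Y → 10; minimax = 10.
8 ≠ 10, so there is no saddle point; optimal play is mixed.
Let the row player play Up with probability p. Expected payoff against X: 11p + 8(1−p) = 3p + 8; against Y: 6p + 10(1−p) = −4p + 10.
Setting these equal: 3p + 8 = −4p + 10 ⇒ 7p = 2 ⇒ p = 2/7, and the value is (3)·(2/7) + 8 = 62/7.
For the column player: with q = P(X), equating Up's and Down's payoffs gives 5q + 6 = −2q + 10 ⇒ q = 4/7.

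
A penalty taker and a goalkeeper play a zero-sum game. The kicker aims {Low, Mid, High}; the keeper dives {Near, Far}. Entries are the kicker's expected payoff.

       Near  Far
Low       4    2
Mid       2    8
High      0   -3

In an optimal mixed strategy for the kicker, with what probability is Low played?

Row minima: Low → 2, Mid → 2, High → -3; maximin = 2.
Column maxima: Near → 4, Far → 8; minimax = 4.
2 ≠ 4, so there is no saddle point; optimal play is mixed.
High is strictly dominated by Low, so the kicker never plays it.
On the remaining 2×2 (Low, Mid vs Near, Far):
Let the kicker play Low with probability p. Expected payoff against Near: 4p + 2(1−p) = 2p + 2; against Far: 2p + 8(1−p) = −6p + 8.
Setting these equal: 2p + 2 = −6p + 8 ⇒ 8p = 6 ⇒ p = 3/4, and the value is (2)·(3/4) + 2 = 7/2.
For the keeper: with q = P(Near), equating Low's and Mid's payoffs gives 2q + 2 = −6q + 8 ⇒ q = 3/4.

3/4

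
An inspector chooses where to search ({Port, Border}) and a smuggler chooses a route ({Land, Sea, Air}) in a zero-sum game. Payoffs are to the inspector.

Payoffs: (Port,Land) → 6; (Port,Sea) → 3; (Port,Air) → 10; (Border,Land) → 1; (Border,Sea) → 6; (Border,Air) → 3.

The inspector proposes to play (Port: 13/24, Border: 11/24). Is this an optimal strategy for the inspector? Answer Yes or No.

Against Land this mix gives (13/24)·6 + (11/24)·1 = 89/24.
Against Sea this mix gives (13/24)·3 + (11/24)·6 = 35/8.
Against Air this mix gives (13/24)·10 + (11/24)·3 = 163/24.
The smuggler will play Land, holding the inspector to 89/24. Shifting weight toward the row that does better against Land would raise this floor (the equalizing mix achieves 33/8 against both Land and Sea), so the proposed strategy is not optimal.

No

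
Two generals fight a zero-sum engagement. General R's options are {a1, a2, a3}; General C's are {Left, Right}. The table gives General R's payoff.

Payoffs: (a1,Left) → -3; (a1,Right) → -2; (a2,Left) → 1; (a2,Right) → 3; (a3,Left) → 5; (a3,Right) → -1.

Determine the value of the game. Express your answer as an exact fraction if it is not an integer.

Row minima: a1 → -3, a2 → 1, a3 → -1; maximin = 1.
Column maxima: Left → 5, Right → 3; minimax = 3.
1 ≠ 3, so there is no saddle point; optimal play is mixed.
a1 is strictly dominated by a2, so General R never plays it.
On the remaining 2×2 (a2, a3 vs Left, Right):
Let General R play a2 with probability p. Expected payoff against Left: 1p + 5(1−p) = −4p + 5; against Right: 3p + (-1)(1−p) = 4p − 1.
Setting these equal: −4p + 5 = 4p − 1 ⇒ −8p = -6 ⇒ p = 3/4, and the value is (-4)·(3/4) + 5 = 2.
For General C: with q = P(Left), equating a2's and a3's payoffs gives −2q + 3 = 6q − 1 ⇒ q = 1/2.

2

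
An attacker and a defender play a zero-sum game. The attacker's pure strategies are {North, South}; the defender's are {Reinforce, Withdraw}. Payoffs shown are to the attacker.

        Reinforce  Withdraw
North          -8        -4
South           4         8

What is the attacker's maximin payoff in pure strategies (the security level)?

Row minima: North → -8, South → 4.
The best of these is 4.

4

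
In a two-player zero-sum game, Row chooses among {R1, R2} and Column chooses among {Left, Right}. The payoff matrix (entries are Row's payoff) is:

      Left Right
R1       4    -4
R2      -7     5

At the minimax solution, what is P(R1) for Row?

3/5

Row minima: R1 → -4, R2 → -7; maximin = -4.
Column maxima: Left → 4, Right → 5; minimax = 4.
-4 ≠ 4, so there is no saddle point; optimal play is mixed.
Let Row play R1 with probability p. Expected payoff against Left: 4p + (-7)(1−p) = 11p − 7; against Right: (-4)p + 5(1−p) = −9p + 5.
Setting these equal: 11p − 7 = −9p + 5 ⇒ 20p = 12 ⇒ p = 3/5, and the value is (11)·(3/5) − 7 = -2/5.
For Column: with q = P(Left), equating R1's and R2's payoffs gives 8q − 4 = −12q + 5 ⇒ q = 9/20.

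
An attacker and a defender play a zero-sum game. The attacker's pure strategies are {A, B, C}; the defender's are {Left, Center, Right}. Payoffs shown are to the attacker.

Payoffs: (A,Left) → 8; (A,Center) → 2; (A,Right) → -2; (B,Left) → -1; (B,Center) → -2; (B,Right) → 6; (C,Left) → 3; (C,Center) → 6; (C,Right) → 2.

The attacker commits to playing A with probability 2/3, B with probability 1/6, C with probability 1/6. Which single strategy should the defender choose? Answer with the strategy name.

If the defender plays Left, the attacker's expected payoff is (2/3)·8 + (1/6)·(-1) + (1/6)·3 = 17/3.
If the defender plays Center, the attacker's expected payoff is (2/3)·2 + (1/6)·(-2) + (1/6)·6 = 2.
If the defender plays Right, the attacker's expected payoff is (2/3)·(-2) + (1/6)·6 + (1/6)·2 = 0.
The defender minimizes the attacker's payoff; the smallest is 0, so the best response is Right.

Right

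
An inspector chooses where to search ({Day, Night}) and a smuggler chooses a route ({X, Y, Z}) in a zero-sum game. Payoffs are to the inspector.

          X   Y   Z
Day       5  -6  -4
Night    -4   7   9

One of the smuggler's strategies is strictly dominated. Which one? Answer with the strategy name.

Z

Y holds the inspector's payoff strictly below Z in every row: -6 < -4, 7 < 9.
So Z is strictly dominated for the smuggler.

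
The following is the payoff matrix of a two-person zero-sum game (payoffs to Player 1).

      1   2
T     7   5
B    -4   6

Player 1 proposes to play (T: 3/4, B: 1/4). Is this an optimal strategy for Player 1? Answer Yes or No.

No

Against 1 this mix gives (3/4)·7 + (1/4)·(-4) = 17/4.
Against 2 this mix gives (3/4)·5 + (1/4)·6 = 21/4.
Player 2 will play 1, holding Player 1 to 17/4. Shifting weight toward the row that does better against 1 would raise this floor (the equalizing mix achieves 31/6 against both 1 and 2), so the proposed strategy is not optimal.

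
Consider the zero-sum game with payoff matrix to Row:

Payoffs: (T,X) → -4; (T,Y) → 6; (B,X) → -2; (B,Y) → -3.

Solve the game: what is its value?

-24/11

Row minima: T → -4, B → -3; maximin = -3.
Column maxima: X → -2, Y → 6; minimax = -2.
-3 ≠ -2, so there is no saddle point; optimal play is mixed.
Let Row play T with probability p. Expected payoff against X: (-4)p + (-2)(1−p) = −2p − 2; against Y: 6p + (-3)(1−p) = 9p − 3.
Setting these equal: −2p − 2 = 9p − 3 ⇒ −11p = -1 ⇒ p = 1/11, and the value is (-2)·(1/11) − 2 = -24/11.
For Column: with q = P(X), equating T's and B's payoffs gives −10q + 6 = q − 3 ⇒ q = 9/11.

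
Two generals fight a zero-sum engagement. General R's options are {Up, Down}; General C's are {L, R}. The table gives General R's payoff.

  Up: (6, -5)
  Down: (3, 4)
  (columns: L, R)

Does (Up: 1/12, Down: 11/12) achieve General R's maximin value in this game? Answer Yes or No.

Against L this mix gives (1/12)·6 + (11/12)·3 = 13/4.
Against R this mix gives (1/12)·(-5) + (11/12)·4 = 13/4.
All of General C's active replies (L, R) yield 13/4, and no column does worse for General R. The mix makes General C indifferent and guarantees 13/4, so it is optimal.

Yes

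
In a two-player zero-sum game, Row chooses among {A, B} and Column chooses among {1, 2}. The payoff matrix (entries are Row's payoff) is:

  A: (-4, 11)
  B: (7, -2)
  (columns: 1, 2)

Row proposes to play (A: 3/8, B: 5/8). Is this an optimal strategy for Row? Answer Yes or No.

Yes

Against 1 this mix gives (3/8)·(-4) + (5/8)·7 = 23/8.
Against 2 this mix gives (3/8)·11 + (5/8)·(-2) = 23/8.
All of Column's active replies (1, 2) yield 23/8, and no column does worse for Row. The mix makes Column indifferent and guarantees 23/8, so it is optimal.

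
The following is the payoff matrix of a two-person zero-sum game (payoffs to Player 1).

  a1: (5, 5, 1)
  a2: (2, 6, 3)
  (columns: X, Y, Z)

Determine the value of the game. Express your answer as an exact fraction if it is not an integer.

Row minima: a1 → 1, a2 → 2; maximin = 2.
Column maxima: X → 5, Y → 6, Z → 3; minimax = 3.
2 ≠ 3, so there is no saddle point; optimal play is mixed.
Y is strictly dominated by Z (it gives Player 1 strictly more in every row), so Player 2 never plays it.
On the remaining 2×2 (a1, a2 vs X, Z):
Let Player 1 play a1 with probability p. Expected payoff against X: 5p + 2(1−p) = 3p + 2; against Z: 1p + 3(1−p) = −2p + 3.
Setting these equal: 3p + 2 = −2p + 3 ⇒ 5p = 1 ⇒ p = 1/5, and the value is (3)·(1/5) + 2 = 13/5.
For Player 2: with q = P(X), equating a1's and a2's payoffs gives 4q + 1 = −q + 3 ⇒ q = 2/5.

13/5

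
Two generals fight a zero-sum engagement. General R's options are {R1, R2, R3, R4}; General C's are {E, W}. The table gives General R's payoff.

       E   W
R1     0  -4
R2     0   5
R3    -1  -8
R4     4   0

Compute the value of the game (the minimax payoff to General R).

Row minima: R1 → -4, R2 → 0, R3 → -8, R4 → 0; maximin = 0.
Column maxima: E → 4, W → 5; minimax = 4.
0 ≠ 4, so there is no saddle point; optimal play is mixed.
R1 is strictly dominated by R4, so General R never plays it.
R3 is strictly dominated by R2, so General R never plays it.
On the remaining 2×2 (R2, R4 vs E, W):
Let General R play R2 with probability p. Expected payoff against E: 0p + 4(1−p) = −4p + 4; against W: 5p + 0(1−p) = 5p.
Setting these equal: −4p + 4 = 5p ⇒ −9p = -4 ⇒ p = 4/9, and the value is (-4)·(4/9) + 4 = 20/9.
For General C: with q = P(E), equating R2's and R4's payoffs gives −5q + 5 = 4q ⇒ q = 5/9.

20/9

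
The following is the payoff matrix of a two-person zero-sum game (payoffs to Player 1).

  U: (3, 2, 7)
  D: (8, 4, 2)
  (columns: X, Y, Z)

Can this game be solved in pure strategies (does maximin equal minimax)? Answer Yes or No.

Row minima: U → 2, D → 2; maximin = 2.
Column maxima: X → 8, Y → 4, Z → 7; minimax = 4.
2 ≠ 4, so no pure-strategy equilibrium exists.

No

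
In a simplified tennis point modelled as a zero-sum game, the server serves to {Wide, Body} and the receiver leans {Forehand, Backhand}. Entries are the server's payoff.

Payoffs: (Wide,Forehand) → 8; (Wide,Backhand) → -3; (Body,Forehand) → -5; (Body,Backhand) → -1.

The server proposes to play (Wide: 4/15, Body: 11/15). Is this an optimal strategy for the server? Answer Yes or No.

Yes

Against Forehand this mix gives (4/15)·8 + (11/15)·(-5) = -23/15.
Against Backhand this mix gives (4/15)·(-3) + (11/15)·(-1) = -23/15.
All of the receiver's active replies (Forehand, Backhand) yield -23/15, and no column does worse for the server. The mix makes the receiver indifferent and guarantees -23/15, so it is optimal.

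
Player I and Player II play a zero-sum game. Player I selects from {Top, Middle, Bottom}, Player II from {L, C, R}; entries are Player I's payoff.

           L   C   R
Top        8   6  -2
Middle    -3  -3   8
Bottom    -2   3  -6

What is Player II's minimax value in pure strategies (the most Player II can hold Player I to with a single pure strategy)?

Column maxima: L → 8, C → 6, R → 8.
The smallest of these is 6.

6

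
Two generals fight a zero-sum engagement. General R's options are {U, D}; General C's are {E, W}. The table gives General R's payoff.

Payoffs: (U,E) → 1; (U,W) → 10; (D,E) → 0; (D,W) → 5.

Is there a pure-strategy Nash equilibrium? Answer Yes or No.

Row minima: U → 1, D → 0; maximin = 1.
Column maxima: E → 1, W → 10; minimax = 1.
maximin = minimax = 1, so a saddle point exists.

Yes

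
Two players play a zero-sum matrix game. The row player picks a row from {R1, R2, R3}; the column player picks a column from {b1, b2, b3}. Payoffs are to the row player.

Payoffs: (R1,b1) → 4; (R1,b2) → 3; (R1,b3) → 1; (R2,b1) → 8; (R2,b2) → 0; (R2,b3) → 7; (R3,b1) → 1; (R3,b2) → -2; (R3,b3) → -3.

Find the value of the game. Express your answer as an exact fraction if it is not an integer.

Row minima: R1 → 1, R2 → 0, R3 → -3; maximin = 1.
Column maxima: b1 → 8, b2 → 3, b3 → 7; minimax = 3.
1 ≠ 3, so there is no saddle point; optimal play is mixed.
R3 is strictly dominated by R1, so the row player never plays it.
b1 is strictly dominated by b2 (it gives the row player strictly more in every row), so the column player never plays it.
On the remaining 2×2 (R1, R2 vs b2, b3):
Let the row player play R1 with probability p. Expected payoff against b2: 3p + 0(1−p) = 3p; against b3: 1p + 7(1−p) = −6p + 7.
Setting these equal: 3p = −6p + 7 ⇒ 9p = 7 ⇒ p = 7/9, and the value is (3)·(7/9) = 7/3.
For the column player: with q = P(b2), equating R1's and R2's payoffs gives 2q + 1 = −7q + 7 ⇒ q = 2/3.

7/3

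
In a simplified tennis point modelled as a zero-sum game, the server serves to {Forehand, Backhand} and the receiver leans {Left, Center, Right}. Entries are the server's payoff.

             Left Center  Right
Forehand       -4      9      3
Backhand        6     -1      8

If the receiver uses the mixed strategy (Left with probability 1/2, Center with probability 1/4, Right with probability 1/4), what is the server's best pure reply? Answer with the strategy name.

Backhand

Expected payoff of Forehand: (1/2)·(-4) + (1/4)·9 + (1/4)·3 = 1.
Expected payoff of Backhand: (1/2)·6 + (1/4)·(-1) + (1/4)·8 = 19/4.
The largest is 19/4, so the server's best response is Backhand.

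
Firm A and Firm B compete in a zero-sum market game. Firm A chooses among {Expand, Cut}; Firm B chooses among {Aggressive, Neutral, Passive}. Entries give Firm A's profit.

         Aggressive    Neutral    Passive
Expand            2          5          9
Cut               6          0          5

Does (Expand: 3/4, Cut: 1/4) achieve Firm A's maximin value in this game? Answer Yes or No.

Against Aggressive this mix gives (3/4)·2 + (1/4)·6 = 3.
Against Neutral this mix gives (3/4)·5 + (1/4)·0 = 15/4.
Against Passive this mix gives (3/4)·9 + (1/4)·5 = 8.
Firm B will play Aggressive, holding Firm A to 3. Shifting weight toward the row that does better against Aggressive would raise this floor (the equalizing mix achieves 10/3 against both Aggressive and Neutral), so the proposed strategy is not optimal.

No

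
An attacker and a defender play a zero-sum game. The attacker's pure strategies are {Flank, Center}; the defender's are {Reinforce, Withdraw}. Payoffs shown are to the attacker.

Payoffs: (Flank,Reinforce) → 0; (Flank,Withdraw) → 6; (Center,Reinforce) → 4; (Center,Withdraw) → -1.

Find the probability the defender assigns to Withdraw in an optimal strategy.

Row minima: Flank → 0, Center → -1; maximin = 0.
Column maxima: Reinforce → 4, Withdraw → 6; minimax = 4.
0 ≠ 4, so there is no saddle point; optimal play is mixed.
Let the attacker play Flank with probability p. Expected payoff against Reinforce: 0p + 4(1−p) = −4p + 4; against Withdraw: 6p + (-1)(1−p) = 7p − 1.
Setting these equal: −4p + 4 = 7p − 1 ⇒ −11p = -5 ⇒ p = 5/11, and the value is (-4)·(5/11) + 4 = 24/11.
For the defender: with q = P(Reinforce), equating Flank's and Center's payoffs gives −6q + 6 = 5q − 1 ⇒ q = 7/11.

4/11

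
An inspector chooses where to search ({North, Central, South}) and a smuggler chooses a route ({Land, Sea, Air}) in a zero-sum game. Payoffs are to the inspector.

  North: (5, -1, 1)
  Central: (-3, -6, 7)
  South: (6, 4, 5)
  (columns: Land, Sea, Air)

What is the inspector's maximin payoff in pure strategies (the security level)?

Row minima: North → -1, Central → -6, South → 4.
The best of these is 4.

4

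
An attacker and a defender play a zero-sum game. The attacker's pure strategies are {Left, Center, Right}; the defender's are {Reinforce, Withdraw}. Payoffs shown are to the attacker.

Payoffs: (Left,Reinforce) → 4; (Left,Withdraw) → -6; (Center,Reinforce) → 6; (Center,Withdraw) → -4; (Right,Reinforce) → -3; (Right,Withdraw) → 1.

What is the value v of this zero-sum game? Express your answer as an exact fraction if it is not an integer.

-3/7

Row minima: Left → -6, Center → -4, Right → -3; maximin = -3.
Column maxima: Reinforce → 6, Withdraw → 1; minimax = 1.
-3 ≠ 1, so there is no saddle point; optimal play is mixed.
Left is strictly dominated by Center, so the attacker never plays it.
On the remaining 2×2 (Center, Right vs Reinforce, Withdraw):
Let the attacker play Center with probability p. Expected payoff against Reinforce: 6p + (-3)(1−p) = 9p − 3; against Withdraw: (-4)p + 1(1−p) = −5p + 1.
Setting these equal: 9p − 3 = −5p + 1 ⇒ 14p = 4 ⇒ p = 2/7, and the value is (9)·(2/7) − 3 = -3/7.
For the defender: with q = P(Reinforce), equating Center's and Right's payoffs gives 10q − 4 = −4q + 1 ⇒ q = 5/14.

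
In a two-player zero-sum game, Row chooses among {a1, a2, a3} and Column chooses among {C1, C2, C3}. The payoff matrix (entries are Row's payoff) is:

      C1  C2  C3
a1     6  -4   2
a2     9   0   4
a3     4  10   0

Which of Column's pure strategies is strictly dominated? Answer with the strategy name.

C1

C3 holds Row's payoff strictly below C1 in every row: 2 < 6, 4 < 9, 0 < 4.
So C1 is strictly dominated for Column.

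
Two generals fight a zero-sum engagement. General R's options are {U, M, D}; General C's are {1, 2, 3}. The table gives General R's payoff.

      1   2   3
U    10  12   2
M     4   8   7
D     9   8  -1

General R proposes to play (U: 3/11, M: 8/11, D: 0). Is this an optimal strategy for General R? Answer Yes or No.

Against 1 this mix gives (3/11)·10 + (8/11)·4 = 62/11.
Against 2 this mix gives (3/11)·12 + (8/11)·8 = 100/11.
Against 3 this mix gives (3/11)·2 + (8/11)·7 = 62/11.
All of General C's active replies (1, 3) yield 62/11, and no column does worse for General R. The mix makes General C indifferent and guarantees 62/11, so it is optimal.

Yes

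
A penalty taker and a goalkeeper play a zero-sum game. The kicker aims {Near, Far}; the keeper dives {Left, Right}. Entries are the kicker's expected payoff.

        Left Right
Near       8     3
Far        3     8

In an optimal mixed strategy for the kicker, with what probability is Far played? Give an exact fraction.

Row minima: Near → 3, Far → 3; maximin = 3.
Column maxima: Left → 8, Right → 8; minimax = 8.
3 ≠ 8, so there is no saddle point; optimal play is mixed.
Let the kicker play Near with probability p. Expected payoff against Left: 8p + 3(1−p) = 5p + 3; against Right: 3p + 8(1−p) = −5p + 8.
Setting these equal: 5p + 3 = −5p + 8 ⇒ 10p = 5 ⇒ p = 1/2, and the value is (5)·(1/2) + 3 = 11/2.
For the keeper: with q = P(Left), equating Near's and Far's payoffs gives 5q + 3 = −5q + 8 ⇒ q = 1/2.

1/2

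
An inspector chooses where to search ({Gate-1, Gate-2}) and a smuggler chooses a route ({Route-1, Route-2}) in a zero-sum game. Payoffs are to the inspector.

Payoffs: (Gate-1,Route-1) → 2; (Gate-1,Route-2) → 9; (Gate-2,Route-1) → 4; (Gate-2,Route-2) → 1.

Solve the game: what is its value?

17/5

Row minima: Gate-1 → 2, Gate-2 → 1; maximin = 2.
Column maxima: Route-1 → 4, Route-2 → 9; minimax = 4.
2 ≠ 4, so there is no saddle point; optimal play is mixed.
Let the inspector play Gate-1 with probability p. Expected payoff against Route-1: 2p + 4(1−p) = −2p + 4; against Route-2: 9p + 1(1−p) = 8p + 1.
Setting these equal: −2p + 4 = 8p + 1 ⇒ −10p = -3 ⇒ p = 3/10, and the value is (-2)·(3/10) + 4 = 17/5.
For the smuggler: with q = P(Route-1), equating Gate-1's and Gate-2's payoffs gives −7q + 9 = 3q + 1 ⇒ q = 4/5.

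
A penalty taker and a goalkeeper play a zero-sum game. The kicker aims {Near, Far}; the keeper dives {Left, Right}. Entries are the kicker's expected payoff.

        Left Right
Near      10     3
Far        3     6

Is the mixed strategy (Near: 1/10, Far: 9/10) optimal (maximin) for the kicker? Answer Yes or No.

No

Against Left this mix gives (1/10)·10 + (9/10)·3 = 37/10.
Against Right this mix gives (1/10)·3 + (9/10)·6 = 57/10.
The keeper will play Left, holding the kicker to 37/10. Shifting weight toward the row that does better against Left would raise this floor (the equalizing mix achieves 51/10 against both Left and Right), so the proposed strategy is not optimal.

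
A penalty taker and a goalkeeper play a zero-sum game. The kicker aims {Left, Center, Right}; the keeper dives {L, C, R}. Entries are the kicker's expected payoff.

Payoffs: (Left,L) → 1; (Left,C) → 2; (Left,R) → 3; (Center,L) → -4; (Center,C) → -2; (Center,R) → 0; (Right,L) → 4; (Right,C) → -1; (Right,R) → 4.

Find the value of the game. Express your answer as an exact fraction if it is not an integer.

Row minima: Left → 1, Center → -4, Right → -1; maximin = 1.
Column maxima: L → 4, C → 2, R → 4; minimax = 2.
1 ≠ 2, so there is no saddle point; optimal play is mixed.
Center is strictly dominated by Left, so the kicker never plays it.
R is strictly dominated by C (it gives the kicker strictly more in every row), so the keeper never plays it.
On the remaining 2×2 (Left, Right vs L, C):
Let the kicker play Left with probability p. Expected payoff against L: 1p + 4(1−p) = −3p + 4; against C: 2p + (-1)(1−p) = 3p − 1.
Setting these equal: −3p + 4 = 3p − 1 ⇒ −6p = -5 ⇒ p = 5/6, and the value is (-3)·(5/6) + 4 = 3/2.
For the keeper: with q = P(L), equating Left's and Right's payoffs gives −q + 2 = 5q − 1 ⇒ q = 1/2.

3/2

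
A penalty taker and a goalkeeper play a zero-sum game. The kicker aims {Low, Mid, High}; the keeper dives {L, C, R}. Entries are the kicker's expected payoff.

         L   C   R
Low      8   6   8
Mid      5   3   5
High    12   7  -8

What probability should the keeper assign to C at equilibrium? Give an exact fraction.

16/17

Row minima: Low → 6, Mid → 3, High → -8; maximin = 6.
Column maxima: L → 12, C → 7, R → 8; minimax = 7.
6 ≠ 7, so there is no saddle point; optimal play is mixed.
Mid is strictly dominated by Low, so the kicker never plays it.
L is strictly dominated by C (it gives the kicker strictly more in every row), so the keeper never plays it.
On the remaining 2×2 (Low, High vs C, R):
Let the kicker play Low with probability p. Expected payoff against C: 6p + 7(1−p) = −p + 7; against R: 8p + (-8)(1−p) = 16p − 8.
Setting these equal: −p + 7 = 16p − 8 ⇒ −17p = -15 ⇒ p = 15/17, and the value is (-1)·(15/17) + 7 = 104/17.
For the keeper: with q = P(C), equating Low's and High's payoffs gives −2q + 8 = 15q − 8 ⇒ q = 16/17.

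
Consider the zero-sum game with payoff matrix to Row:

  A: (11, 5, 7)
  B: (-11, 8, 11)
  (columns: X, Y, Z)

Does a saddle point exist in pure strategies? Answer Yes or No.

No

Row minima: A → 5, B → -11; maximin = 5.
Column maxima: X → 11, Y → 8, Z → 11; minimax = 8.
5 ≠ 8, so no pure-strategy equilibrium exists.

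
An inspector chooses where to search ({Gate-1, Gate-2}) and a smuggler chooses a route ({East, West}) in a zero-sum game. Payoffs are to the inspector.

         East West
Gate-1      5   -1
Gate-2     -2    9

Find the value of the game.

Row minima: Gate-1 → -1, Gate-2 → -2; maximin = -1.
Column maxima: East → 5, West → 9; minimax = 5.
-1 ≠ 5, so there is no saddle point; optimal play is mixed.
Let the inspector play Gate-1 with probability p. Expected payoff against East: 5p + (-2)(1−p) = 7p − 2; against West: (-1)p + 9(1−p) = −10p + 9.
Setting these equal: 7p − 2 = −10p + 9 ⇒ 17p = 11 ⇒ p = 11/17, and the value is (7)·(11/17) − 2 = 43/17.
For the smuggler: with q = P(East), equating Gate-1's and Gate-2's payoffs gives 6q − 1 = −11q + 9 ⇒ q = 10/17.

43/17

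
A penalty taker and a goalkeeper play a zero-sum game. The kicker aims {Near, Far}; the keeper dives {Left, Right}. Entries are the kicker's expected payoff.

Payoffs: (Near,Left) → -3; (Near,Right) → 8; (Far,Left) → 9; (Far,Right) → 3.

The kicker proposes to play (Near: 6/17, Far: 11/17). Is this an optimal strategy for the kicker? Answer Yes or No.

Against Left this mix gives (6/17)·(-3) + (11/17)·9 = 81/17.
Against Right this mix gives (6/17)·8 + (11/17)·3 = 81/17.
All of the keeper's active replies (Left, Right) yield 81/17, and no column does worse for the kicker. The mix makes the keeper indifferent and guarantees 81/17, so it is optimal.

Yes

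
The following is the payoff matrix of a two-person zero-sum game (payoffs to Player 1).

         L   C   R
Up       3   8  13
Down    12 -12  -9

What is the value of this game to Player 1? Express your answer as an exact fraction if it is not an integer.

132/29

Row minima: Up → 3, Down → -12; maximin = 3.
Column maxima: L → 12, C → 8, R → 13; minimax = 8.
3 ≠ 8, so there is no saddle point; optimal play is mixed.
R is strictly dominated by C (it gives Player 1 strictly more in every row), so Player 2 never plays it.
On the remaining 2×2 (Up, Down vs L, C):
Let Player 1 play Up with probability p. Expected payoff against L: 3p + 12(1−p) = −9p + 12; against C: 8p + (-12)(1−p) = 20p − 12.
Setting these equal: −9p + 12 = 20p − 12 ⇒ −29p = -24 ⇒ p = 24/29, and the value is (-9)·(24/29) + 12 = 132/29.
For Player 2: with q = P(L), equating Up's and Down's payoffs gives −5q + 8 = 24q − 12 ⇒ q = 20/29.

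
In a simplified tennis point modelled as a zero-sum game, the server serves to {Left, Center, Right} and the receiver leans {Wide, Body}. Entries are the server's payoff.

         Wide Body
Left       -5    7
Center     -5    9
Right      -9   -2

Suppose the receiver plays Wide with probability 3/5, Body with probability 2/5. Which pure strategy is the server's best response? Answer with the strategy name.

Center

Expected payoff of Left: (3/5)·(-5) + (2/5)·7 = -1/5.
Expected payoff of Center: (3/5)·(-5) + (2/5)·9 = 3/5.
Expected payoff of Right: (3/5)·(-9) + (2/5)·(-2) = -31/5.
The largest is 3/5, so the server's best response is Center.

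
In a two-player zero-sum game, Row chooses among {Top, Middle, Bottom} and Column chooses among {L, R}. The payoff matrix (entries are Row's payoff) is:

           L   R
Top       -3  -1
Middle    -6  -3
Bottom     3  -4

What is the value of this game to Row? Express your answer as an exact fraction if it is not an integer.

Row minima: Top → -3, Middle → -6, Bottom → -4; maximin = -3.
Column maxima: L → 3, R → -1; minimax = -1.
-3 ≠ -1, so there is no saddle point; optimal play is mixed.
Middle is strictly dominated by Top, so Row never plays it.
On the remaining 2×2 (Top, Bottom vs L, R):
Let Row play Top with probability p. Expected payoff against L: (-3)p + 3(1−p) = −6p + 3; against R: (-1)p + (-4)(1−p) = 3p − 4.
Setting these equal: −6p + 3 = 3p − 4 ⇒ −9p = -7 ⇒ p = 7/9, and the value is (-6)·(7/9) + 3 = -5/3.
For Column: with q = P(L), equating Top's and Bottom's payoffs gives −2q − 1 = 7q − 4 ⇒ q = 1/3.

-5/3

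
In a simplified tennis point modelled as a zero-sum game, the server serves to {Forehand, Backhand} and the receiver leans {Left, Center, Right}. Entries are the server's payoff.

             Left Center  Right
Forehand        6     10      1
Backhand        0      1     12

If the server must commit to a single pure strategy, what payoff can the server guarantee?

1

Row minima: Forehand → 1, Backhand → 0.
The best of these is 1.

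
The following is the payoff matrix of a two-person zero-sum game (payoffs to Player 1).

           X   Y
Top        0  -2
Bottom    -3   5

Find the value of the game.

-3/5

Row minima: Top → -2, Bottom → -3; maximin = -2.
Column maxima: X → 0, Y → 5; minimax = 0.
-2 ≠ 0, so there is no saddle point; optimal play is mixed.
Let Player 1 play Top with probability p. Expected payoff against X: 0p + (-3)(1−p) = 3p − 3; against Y: (-2)p + 5(1−p) = −7p + 5.
Setting these equal: 3p − 3 = −7p + 5 ⇒ 10p = 8 ⇒ p = 4/5, and the value is (3)·(4/5) − 3 = -3/5.
For Player 2: with q = P(X), equating Top's and Bottom's payoffs gives 2q − 2 = −8q + 5 ⇒ q = 7/10.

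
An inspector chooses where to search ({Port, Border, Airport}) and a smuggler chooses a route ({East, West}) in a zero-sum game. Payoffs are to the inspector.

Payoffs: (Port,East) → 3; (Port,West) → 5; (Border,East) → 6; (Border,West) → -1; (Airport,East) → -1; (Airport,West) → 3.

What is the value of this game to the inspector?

11/3

Row minima: Port → 3, Border → -1, Airport → -1; maximin = 3.
Column maxima: East → 6, West → 5; minimax = 5.
3 ≠ 5, so there is no saddle point; optimal play is mixed.
Airport is strictly dominated by Port, so the inspector never plays it.
On the remaining 2×2 (Port, Border vs East, West):
Let the inspector play Port with probability p. Expected payoff against East: 3p + 6(1−p) = −3p + 6; against West: 5p + (-1)(1−p) = 6p − 1.
Setting these equal: −3p + 6 = 6p − 1 ⇒ −9p = -7 ⇒ p = 7/9, and the value is (-3)·(7/9) + 6 = 11/3.
For the smuggler: with q = P(East), equating Port's and Border's payoffs gives −2q + 5 = 7q − 1 ⇒ q = 2/3.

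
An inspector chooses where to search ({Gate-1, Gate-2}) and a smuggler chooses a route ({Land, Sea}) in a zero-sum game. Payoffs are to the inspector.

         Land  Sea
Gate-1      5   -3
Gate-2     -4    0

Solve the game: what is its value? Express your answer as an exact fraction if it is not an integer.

-1

Row minima: Gate-1 → -3, Gate-2 → -4; maximin = -3.
Column maxima: Land → 5, Sea → 0; minimax = 0.
-3 ≠ 0, so there is no saddle point; optimal play is mixed.
Let the inspector play Gate-1 with probability p. Expected payoff against Land: 5p + (-4)(1−p) = 9p − 4; against Sea: (-3)p + 0(1−p) = −3p.
Setting these equal: 9p − 4 = −3p ⇒ 12p = 4 ⇒ p = 1/3, and the value is (9)·(1/3) − 4 = -1.
For the smuggler: with q = P(Land), equating Gate-1's and Gate-2's payoffs gives 8q − 3 = −4q ⇒ q = 1/4.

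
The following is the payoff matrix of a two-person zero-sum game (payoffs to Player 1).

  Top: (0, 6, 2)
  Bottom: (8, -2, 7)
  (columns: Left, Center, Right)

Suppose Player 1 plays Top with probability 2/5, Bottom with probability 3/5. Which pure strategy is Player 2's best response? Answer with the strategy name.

Center

If Player 2 plays Left, Player 1's expected payoff is (2/5)·0 + (3/5)·8 = 24/5.
If Player 2 plays Center, Player 1's expected payoff is (2/5)·6 + (3/5)·(-2) = 6/5.
If Player 2 plays Right, Player 1's expected payoff is (2/5)·2 + (3/5)·7 = 5.
Player 2 minimizes Player 1's payoff; the smallest is 6/5, so the best response is Center.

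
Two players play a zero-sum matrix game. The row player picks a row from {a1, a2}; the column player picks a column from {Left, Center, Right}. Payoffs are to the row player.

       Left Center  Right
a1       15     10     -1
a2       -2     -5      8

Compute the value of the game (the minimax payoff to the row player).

25/8

Row minima: a1 → -1, a2 → -5; maximin = -1.
Column maxima: Left → 15, Center → 10, Right → 8; minimax = 8.
-1 ≠ 8, so there is no saddle point; optimal play is mixed.
Left is strictly dominated by Center (it gives the row player strictly more in every row), so the column player never plays it.
On the remaining 2×2 (a1, a2 vs Center, Right):
Let the row player play a1 with probability p. Expected payoff against Center: 10p + (-5)(1−p) = 15p − 5; against Right: (-1)p + 8(1−p) = −9p + 8.
Setting these equal: 15p − 5 = −9p + 8 ⇒ 24p = 13 ⇒ p = 13/24, and the value is (15)·(13/24) − 5 = 25/8.
For the column player: with q = P(Center), equating a1's and a2's payoffs gives 11q − 1 = −13q + 8 ⇒ q = 3/8.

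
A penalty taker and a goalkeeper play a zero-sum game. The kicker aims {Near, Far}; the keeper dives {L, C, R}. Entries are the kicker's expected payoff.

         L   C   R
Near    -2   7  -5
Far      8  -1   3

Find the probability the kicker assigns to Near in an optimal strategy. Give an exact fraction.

1/4

Row minima: Near → -5, Far → -1; maximin = -1.
Column maxima: L → 8, C → 7, R → 3; minimax = 3.
-1 ≠ 3, so there is no saddle point; optimal play is mixed.
L is strictly dominated by R (it gives the kicker strictly more in every row), so the keeper never plays it.
On the remaining 2×2 (Near, Far vs C, R):
Let the kicker play Near with probability p. Expected payoff against C: 7p + (-1)(1−p) = 8p − 1; against R: (-5)p + 3(1−p) = −8p + 3.
Setting these equal: 8p − 1 = −8p + 3 ⇒ 16p = 4 ⇒ p = 1/4, and the value is (8)·(1/4) − 1 = 1.
For the keeper: with q = P(C), equating Near's and Far's payoffs gives 12q − 5 = −4q + 3 ⇒ q = 1/2.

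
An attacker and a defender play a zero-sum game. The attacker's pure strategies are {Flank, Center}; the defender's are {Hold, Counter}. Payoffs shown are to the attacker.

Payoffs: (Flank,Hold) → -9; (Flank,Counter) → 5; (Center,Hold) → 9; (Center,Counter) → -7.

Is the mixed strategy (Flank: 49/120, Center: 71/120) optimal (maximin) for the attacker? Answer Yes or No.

No

Against Hold this mix gives (49/120)·(-9) + (71/120)·9 = 33/20.
Against Counter this mix gives (49/120)·5 + (71/120)·(-7) = -21/10.
The defender will play Counter, holding the attacker to -21/10. Shifting weight toward the row that does better against Counter would raise this floor (the equalizing mix achieves -3/5 against both Counter and Hold), so the proposed strategy is not optimal.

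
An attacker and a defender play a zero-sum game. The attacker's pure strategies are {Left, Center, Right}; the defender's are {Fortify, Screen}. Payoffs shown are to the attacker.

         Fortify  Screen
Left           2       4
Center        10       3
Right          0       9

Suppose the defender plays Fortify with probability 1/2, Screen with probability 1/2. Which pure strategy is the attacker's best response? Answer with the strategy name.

Expected payoff of Left: (1/2)·2 + (1/2)·4 = 3.
Expected payoff of Center: (1/2)·10 + (1/2)·3 = 13/2.
Expected payoff of Right: (1/2)·0 + (1/2)·9 = 9/2.
The largest is 13/2, so the attacker's best response is Center.

Center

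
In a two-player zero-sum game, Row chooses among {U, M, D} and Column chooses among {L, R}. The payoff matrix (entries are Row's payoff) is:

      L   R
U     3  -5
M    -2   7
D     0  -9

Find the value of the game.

11/17

Row minima: U → -5, M → -2, D → -9; maximin = -2.
Column maxima: L → 3, R → 7; minimax = 3.
-2 ≠ 3, so there is no saddle point; optimal play is mixed.
D is strictly dominated by U, so Row never plays it.
On the remaining 2×2 (U, M vs L, R):
Let Row play U with probability p. Expected payoff against L: 3p + (-2)(1−p) = 5p − 2; against R: (-5)p + 7(1−p) = −12p + 7.
Setting these equal: 5p − 2 = −12p + 7 ⇒ 17p = 9 ⇒ p = 9/17, and the value is (5)·(9/17) − 2 = 11/17.
For Column: with q = P(L), equating U's and M's payoffs gives 8q − 5 = −9q + 7 ⇒ q = 12/17.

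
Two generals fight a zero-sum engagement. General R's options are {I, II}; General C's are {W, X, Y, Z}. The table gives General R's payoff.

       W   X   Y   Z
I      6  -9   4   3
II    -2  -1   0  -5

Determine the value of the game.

Row minima: I → -9, II → -5; maximin = -5.
Column maxima: W → 6, X → -1, Y → 4, Z → 3; minimax = -1.
-5 ≠ -1, so there is no saddle point; optimal play is mixed.
W is strictly dominated by Z (it gives General R strictly more in every row), so General C never plays it.
Y is strictly dominated by X (it gives General R strictly more in every row), so General C never plays it.
On the remaining 2×2 (I, II vs X, Z):
Let General R play I with probability p. Expected payoff against X: (-9)p + (-1)(1−p) = −8p − 1; against Z: 3p + (-5)(1−p) = 8p − 5.
Setting these equal: −8p − 1 = 8p − 5 ⇒ −16p = -4 ⇒ p = 1/4, and the value is (-8)·(1/4) − 1 = -3.
For General C: with q = P(X), equating I's and II's payoffs gives −12q + 3 = 4q − 5 ⇒ q = 1/2.

-3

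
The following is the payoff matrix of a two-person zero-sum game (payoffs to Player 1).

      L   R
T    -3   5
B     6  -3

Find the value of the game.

Row minima: T → -3, B → -3; maximin = -3.
Column maxima: L → 6, R → 5; minimax = 5.
-3 ≠ 5, so there is no saddle point; optimal play is mixed.
Let Player 1 play T with probability p. Expected payoff against L: (-3)p + 6(1−p) = −9p + 6; against R: 5p + (-3)(1−p) = 8p − 3.
Setting these equal: −9p + 6 = 8p − 3 ⇒ −17p = -9 ⇒ p = 9/17, and the value is (-9)·(9/17) + 6 = 21/17.
For Player 2: with q = P(L), equating T's and B's payoffs gives −8q + 5 = 9q − 3 ⇒ q = 8/17.

21/17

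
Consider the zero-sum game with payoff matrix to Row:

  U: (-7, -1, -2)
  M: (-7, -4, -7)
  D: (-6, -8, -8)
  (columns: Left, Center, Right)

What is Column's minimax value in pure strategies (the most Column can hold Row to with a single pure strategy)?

-6

Column maxima: Left → -6, Center → -1, Right → -2.
The smallest of these is -6.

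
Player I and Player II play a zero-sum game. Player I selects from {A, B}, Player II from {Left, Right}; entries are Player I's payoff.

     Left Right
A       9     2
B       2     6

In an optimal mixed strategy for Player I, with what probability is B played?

7/11

Row minima: A → 2, B → 2; maximin = 2.
Column maxima: Left → 9, Right → 6; minimax = 6.
2 ≠ 6, so there is no saddle point; optimal play is mixed.
Let Player I play A with probability p. Expected payoff against Left: 9p + 2(1−p) = 7p + 2; against Right: 2p + 6(1−p) = −4p + 6.
Setting these equal: 7p + 2 = −4p + 6 ⇒ 11p = 4 ⇒ p = 4/11, and the value is (7)·(4/11) + 2 = 50/11.
For Player II: with q = P(Left), equating A's and B's payoffs gives 7q + 2 = −4q + 6 ⇒ q = 4/11.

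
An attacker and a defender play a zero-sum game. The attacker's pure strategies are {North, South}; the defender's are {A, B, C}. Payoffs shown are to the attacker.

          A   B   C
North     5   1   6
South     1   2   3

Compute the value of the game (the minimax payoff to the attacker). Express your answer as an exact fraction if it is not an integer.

9/5

Row minima: North → 1, South → 1; maximin = 1.
Column maxima: A → 5, B → 2, C → 6; minimax = 2.
1 ≠ 2, so there is no saddle point; optimal play is mixed.
C is strictly dominated by A (it gives the attacker strictly more in every row), so the defender never plays it.
On the remaining 2×2 (North, South vs A, B):
Let the attacker play North with probability p. Expected payoff against A: 5p + 1(1−p) = 4p + 1; against B: 1p + 2(1−p) = −p + 2.
Setting these equal: 4p + 1 = −p + 2 ⇒ 5p = 1 ⇒ p = 1/5, and the value is (4)·(1/5) + 1 = 9/5.
For the defender: with q = P(A), equating North's and South's payoffs gives 4q + 1 = −q + 2 ⇒ q = 1/5.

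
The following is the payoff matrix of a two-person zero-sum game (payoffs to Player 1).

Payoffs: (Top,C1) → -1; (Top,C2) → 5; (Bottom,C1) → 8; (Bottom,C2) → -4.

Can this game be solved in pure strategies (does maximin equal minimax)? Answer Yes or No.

No

Row minima: Top → -1, Bottom → -4; maximin = -1.
Column maxima: C1 → 8, C2 → 5; minimax = 5.
-1 ≠ 5, so no pure-strategy equilibrium exists.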